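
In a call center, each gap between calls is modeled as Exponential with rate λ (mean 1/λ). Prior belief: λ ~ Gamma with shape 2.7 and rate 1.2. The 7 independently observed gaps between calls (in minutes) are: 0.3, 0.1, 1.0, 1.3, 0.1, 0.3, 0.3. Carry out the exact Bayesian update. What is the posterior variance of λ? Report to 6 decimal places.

With a Gamma(shape α, rate β) prior on the exponential rate λ, the posterior after n observations with total T = Σxᵢ is Gamma(α+n, β+T).
Sum of observations T = 3.4 minutes; n = 7.
Posterior: Gamma(2.7+7, 1.2+3.4) = Gamma(9.7, 4.6).
Var = α/β² = 0.458412.

0.458412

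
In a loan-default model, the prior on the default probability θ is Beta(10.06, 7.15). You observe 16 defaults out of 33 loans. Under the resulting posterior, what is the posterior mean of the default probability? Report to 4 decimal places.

0.5190

The Beta prior is conjugate to a Binomial/Bernoulli likelihood; the update adds successes to α and failures to β.
Posterior: Beta(α+k, β+n−k) = Beta(10.06+16, 7.15+17) = Beta(26.06, 24.15).
Posterior mean = α/(α+β) = 26.06/50.21 = 0.5190.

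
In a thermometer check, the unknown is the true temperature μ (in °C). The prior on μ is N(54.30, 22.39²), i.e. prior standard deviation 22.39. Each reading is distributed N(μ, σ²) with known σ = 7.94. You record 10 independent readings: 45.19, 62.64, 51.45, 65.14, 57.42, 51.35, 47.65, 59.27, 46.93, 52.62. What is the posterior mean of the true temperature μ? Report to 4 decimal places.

For Normal data with known variance σ², a Normal(μ₀, σ₀²) prior on μ is conjugate. Posterior precision = 1/σ₀² + n/σ²; posterior mean is the precision-weighted average of μ₀ and x̄.
Σxᵢ = 45.19 + 62.64 + 51.45 + 65.14 + 57.42 + 51.35 + 47.65 + 59.27 + 46.93 + 52.62 = 539.66, so n·x̄ = 539.66.
σ₀² = 22.39² = 501.3121, σ² = 7.94² = 63.0436; σ² + n·σ₀² = 63.0436 + 10·501.3121 = 5076.1646.
Posterior mean = (μ₀/σ₀² + n·x̄/σ²)/(1/σ₀² + n/σ²) = (σ²·μ₀ + σ₀²·n·x̄)/(σ² + n·σ₀²) = (63.0436·54.30 + 501.3121·539.66)/5076.1646 = 273961.355366/5076.1646 = 53.9701.

53.9701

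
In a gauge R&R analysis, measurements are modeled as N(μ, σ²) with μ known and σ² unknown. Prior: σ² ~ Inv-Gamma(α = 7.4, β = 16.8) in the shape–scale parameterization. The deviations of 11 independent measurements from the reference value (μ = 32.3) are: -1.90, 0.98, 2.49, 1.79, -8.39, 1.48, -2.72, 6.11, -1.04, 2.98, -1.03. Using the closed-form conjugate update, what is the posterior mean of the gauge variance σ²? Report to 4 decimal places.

With known mean μ and an Inverse-Gamma(α, β) prior on σ², the Normal likelihood is conjugate: posterior is Inv-Gamma(α + n/2, β + Σ(xᵢ−μ)²/2).
Σ(xᵢ−μ)² = (-1.90)² + (0.98)² + (2.49)² + (1.79)² + (-8.39)² + (1.48)² + (-2.72)² + (6.11)² + (-1.04)² + (2.98)² + (-1.03)² = 142.3105.
Posterior: Inv-Gamma(7.4 + 11/2, 16.8 + 142.3105/2) = Inv-Gamma(12.90, 87.95525).
E[σ²|data] = β/(α−1) = 87.95525/11.90 = 7.3912.

7.3912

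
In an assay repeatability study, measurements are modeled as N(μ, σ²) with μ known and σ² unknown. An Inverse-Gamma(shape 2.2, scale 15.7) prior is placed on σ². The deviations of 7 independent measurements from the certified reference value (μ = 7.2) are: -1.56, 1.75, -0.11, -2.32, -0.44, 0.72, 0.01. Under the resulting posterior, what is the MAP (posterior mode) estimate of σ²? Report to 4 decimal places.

3.2092

With known mean μ and an Inverse-Gamma(α, β) prior on σ², the Normal likelihood is conjugate: posterior is Inv-Gamma(α + n/2, β + Σ(xᵢ−μ)²/2).
Σ(xᵢ−μ)² = (-1.56)² + (1.75)² + (-0.11)² + (-2.32)² + (-0.44)² + (0.72)² + (0.01)² = 11.6027.
Posterior: Inv-Gamma(2.2 + 7/2, 15.7 + 11.6027/2) = Inv-Gamma(5.70, 21.50135).
Mode = β/(α+1) = 21.50135/6.70 = 3.2092.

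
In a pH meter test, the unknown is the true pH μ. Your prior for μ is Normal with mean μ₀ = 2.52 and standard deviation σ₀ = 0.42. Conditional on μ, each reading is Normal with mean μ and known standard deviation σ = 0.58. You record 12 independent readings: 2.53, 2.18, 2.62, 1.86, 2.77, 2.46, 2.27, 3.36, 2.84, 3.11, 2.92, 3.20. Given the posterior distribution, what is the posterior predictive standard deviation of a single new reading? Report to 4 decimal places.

For Normal data with known variance σ², a Normal(μ₀, σ₀²) prior on μ is conjugate. Posterior precision = 1/σ₀² + n/σ²; posterior mean is the precision-weighted average of μ₀ and x̄.
σ₀² = 0.42² = 0.1764, σ² = 0.58² = 0.3364; σ² + n·σ₀² = 0.3364 + 12·0.1764 = 2.4532.
Posterior precision = 1/σ₀² + n/σ² = 1/0.1764 + 12/0.3364 = (σ² + n·σ₀²)/(σ₀²σ²) = 2.4532/(0.1764·0.3364); posterior variance σₙ² = σ₀²σ²/(σ² + n·σ₀²) = 0.1764·0.3364/2.4532 = 0.024189.
Predictive variance for one new observation = σₙ² + σ² = 0.1764·0.3364/2.4532 + 0.3364 = σ²·(σ₀² + 2.4532)/2.4532 = 0.3364·2.6296/2.4532 = 0.360589; SD = √(0.3364·2.6296/2.4532) = 0.6005.

0.6005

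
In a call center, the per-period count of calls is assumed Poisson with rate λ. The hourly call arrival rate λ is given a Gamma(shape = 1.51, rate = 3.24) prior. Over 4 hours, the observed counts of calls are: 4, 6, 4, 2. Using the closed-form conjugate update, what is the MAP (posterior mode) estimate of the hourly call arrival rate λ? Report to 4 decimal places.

With a Gamma(shape α, rate β) prior, the Poisson likelihood is conjugate: the posterior is Gamma(α + ΣXᵢ, β + n).
Sum of counts S = 16 over n = 4 hours.
Posterior: Gamma(α+S, β+n) = Gamma(1.51+16, 3.24+4) = Gamma(17.51, 7.24).
Mode of Gamma(α,β) for α≥1 is (α−1)/β = 16.51/7.24 = 2.2804.

2.2804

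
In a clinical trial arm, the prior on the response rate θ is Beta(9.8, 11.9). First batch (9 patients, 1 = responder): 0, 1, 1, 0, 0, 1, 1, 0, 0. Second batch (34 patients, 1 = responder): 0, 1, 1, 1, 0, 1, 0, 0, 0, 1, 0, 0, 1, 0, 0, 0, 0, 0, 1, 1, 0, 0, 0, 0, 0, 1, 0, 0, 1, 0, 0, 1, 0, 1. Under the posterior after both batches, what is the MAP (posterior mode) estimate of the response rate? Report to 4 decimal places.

0.3955

The Beta prior is conjugate to a Binomial/Bernoulli likelihood; the update adds successes to α and failures to β.
After batch 1: Beta(9.8+4, 11.9+5) = Beta(13.8, 16.9).
After batch 2: Beta(13.8+12, 16.9+22) = Beta(25.8, 38.9).
Mode of Beta(a,b) for a,b>1 is (a−1)/(a+b−2) = 24.8/62.7 = 0.3955.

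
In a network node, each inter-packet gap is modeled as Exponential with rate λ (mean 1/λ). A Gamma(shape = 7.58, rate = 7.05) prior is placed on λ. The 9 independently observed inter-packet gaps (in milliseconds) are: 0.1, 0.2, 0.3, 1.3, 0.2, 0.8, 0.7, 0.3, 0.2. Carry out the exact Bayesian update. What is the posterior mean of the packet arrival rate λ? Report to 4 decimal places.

With a Gamma(shape α, rate β) prior on the exponential rate λ, the posterior after n observations with total T = Σxᵢ is Gamma(α+n, β+T).
Sum of observations T = 4.1 milliseconds; n = 9.
Posterior: Gamma(7.58+9, 7.05+4.1) = Gamma(16.58, 11.15).
Posterior mean of λ = α/β = 16.58/11.15 = 1.4870.

1.4870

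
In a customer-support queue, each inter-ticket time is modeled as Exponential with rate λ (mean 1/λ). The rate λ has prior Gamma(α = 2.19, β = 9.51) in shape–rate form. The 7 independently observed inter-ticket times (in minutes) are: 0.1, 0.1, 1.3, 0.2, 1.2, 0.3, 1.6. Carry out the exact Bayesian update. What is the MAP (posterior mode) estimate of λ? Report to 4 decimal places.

0.5723

With a Gamma(shape α, rate β) prior on the exponential rate λ, the posterior after n observations with total T = Σxᵢ is Gamma(α+n, β+T).
Sum of observations T = 4.8 minutes; n = 7.
Posterior: Gamma(2.19+7, 9.51+4.8) = Gamma(9.19, 14.31).
Mode = (α−1)/β = 0.5723.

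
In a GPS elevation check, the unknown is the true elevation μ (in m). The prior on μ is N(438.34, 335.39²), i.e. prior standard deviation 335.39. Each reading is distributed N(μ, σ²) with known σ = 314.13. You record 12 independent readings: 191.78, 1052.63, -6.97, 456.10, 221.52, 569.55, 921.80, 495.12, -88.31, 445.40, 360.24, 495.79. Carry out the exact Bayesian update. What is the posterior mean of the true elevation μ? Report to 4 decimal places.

427.0464

For Normal data with known variance σ², a Normal(μ₀, σ₀²) prior on μ is conjugate. Posterior precision = 1/σ₀² + n/σ²; posterior mean is the precision-weighted average of μ₀ and x̄.
Σxᵢ = 191.78 + 1052.63 + (-6.97) + 456.10 + 221.52 + 569.55 + 921.80 + 495.12 + (-88.31) + 445.40 + 360.24 + 495.79 = 5114.65, so n·x̄ = 5114.65.
σ₀² = 335.39² = 112486.4521, σ² = 314.13² = 98677.6569; σ² + n·σ₀² = 98677.6569 + 12·112486.4521 = 1448515.0821.
Posterior mean = (μ₀/σ₀² + n·x̄/σ²)/(1/σ₀² + n/σ²) = (σ²·μ₀ + σ₀²·n·x̄)/(σ² + n·σ₀²) = (98677.6569·438.34 + 112486.4521·5114.65)/1448515.0821 = 618583196.358811/1448515.0821 = 427.0464.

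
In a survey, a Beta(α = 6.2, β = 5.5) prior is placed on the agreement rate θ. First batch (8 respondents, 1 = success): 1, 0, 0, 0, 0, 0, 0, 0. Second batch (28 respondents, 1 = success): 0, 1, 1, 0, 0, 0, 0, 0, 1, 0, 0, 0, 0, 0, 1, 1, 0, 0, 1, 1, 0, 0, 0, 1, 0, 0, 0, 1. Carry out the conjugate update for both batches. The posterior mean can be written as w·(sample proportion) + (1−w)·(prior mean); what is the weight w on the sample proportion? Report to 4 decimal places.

The Beta prior is conjugate to a Binomial/Bernoulli likelihood; the update adds successes to α and failures to β.
Total number of respondents: n = 8 + 28 = 36.
Posterior mean = (α₀+k)/(α₀+β₀+n) = [n/(α₀+β₀+n)]·(k/n) + [(α₀+β₀)/(α₀+β₀+n)]·α₀/(α₀+β₀), so only n and the prior enter the weight.
The weight on the data is w = n/(α₀+β₀+n) = 36/(6.2+5.5+36) = 36/47.7 = 0.7547.

0.7547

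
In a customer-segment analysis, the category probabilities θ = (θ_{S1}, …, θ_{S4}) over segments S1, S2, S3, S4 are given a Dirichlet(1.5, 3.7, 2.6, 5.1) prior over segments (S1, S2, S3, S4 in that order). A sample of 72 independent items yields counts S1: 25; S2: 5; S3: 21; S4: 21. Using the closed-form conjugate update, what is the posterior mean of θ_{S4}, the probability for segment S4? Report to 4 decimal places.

The Dirichlet prior is conjugate to the Multinomial likelihood: each posterior αⱼ = prior αⱼ + observed count nⱼ.
Posterior concentration: (26.5, 8.7, 23.6, 26.1), total = 84.9.
E[θ_{S4}|data] = α_{S4}/Σα = 26.1/84.9 = 0.3074.

0.3074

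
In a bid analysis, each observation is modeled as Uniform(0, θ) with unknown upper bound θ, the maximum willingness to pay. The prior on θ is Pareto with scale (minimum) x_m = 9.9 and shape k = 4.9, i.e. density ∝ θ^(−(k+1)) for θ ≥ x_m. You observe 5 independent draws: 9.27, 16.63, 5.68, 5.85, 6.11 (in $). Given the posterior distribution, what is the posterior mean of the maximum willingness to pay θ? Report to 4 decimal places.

18.4985

A Pareto(scale x_m, shape k) prior on the upper bound θ of Uniform(0, θ) is conjugate: posterior is Pareto(max(x_m, max xᵢ), k + n).
Sample maximum = 16.63; prior scale x_m = 9.9 → posterior scale = max = 16.63.
Posterior shape = 4.9 + 5 = 9.9.
E[θ|data] = k·x_m/(k−1) = 9.9·16.63/8.9 = 18.4985.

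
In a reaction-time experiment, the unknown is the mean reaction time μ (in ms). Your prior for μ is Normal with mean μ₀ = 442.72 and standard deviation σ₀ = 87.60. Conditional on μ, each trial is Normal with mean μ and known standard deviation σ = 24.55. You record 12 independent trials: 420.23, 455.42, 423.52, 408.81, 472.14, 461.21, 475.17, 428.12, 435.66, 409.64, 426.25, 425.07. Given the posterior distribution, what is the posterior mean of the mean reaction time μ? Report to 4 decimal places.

436.8087

For Normal data with known variance σ², a Normal(μ₀, σ₀²) prior on μ is conjugate. Posterior precision = 1/σ₀² + n/σ²; posterior mean is the precision-weighted average of μ₀ and x̄.
Σxᵢ = 420.23 + 455.42 + 423.52 + 408.81 + 472.14 + 461.21 + 475.17 + 428.12 + 435.66 + 409.64 + 426.25 + 425.07 = 5241.24, so n·x̄ = 5241.24.
σ₀² = 87.60² = 7673.76, σ² = 24.55² = 602.7025; σ² + n·σ₀² = 602.7025 + 12·7673.76 = 92687.8225.
Posterior mean = (μ₀/σ₀² + n·x̄/σ²)/(1/σ₀² + n/σ²) = (σ²·μ₀ + σ₀²·n·x̄)/(σ² + n·σ₀²) = (602.7025·442.72 + 7673.76·5241.24)/92687.8225 = 40486846.3132/92687.8225 = 436.8087.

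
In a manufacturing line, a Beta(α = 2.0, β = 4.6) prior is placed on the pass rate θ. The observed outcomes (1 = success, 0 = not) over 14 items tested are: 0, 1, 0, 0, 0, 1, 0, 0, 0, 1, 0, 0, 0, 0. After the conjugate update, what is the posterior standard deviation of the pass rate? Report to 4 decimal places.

The Beta prior is conjugate to a Binomial/Bernoulli likelihood; the update adds successes to α and failures to β.
Posterior: Beta(α+k, β+n−k) = Beta(2.0+3, 4.6+11) = Beta(5.0, 15.6).
Var = αβ/((α+β)²(α+β+1)) = 5.0·15.6/(20.6²·21.6) = 0.00850955; SD = √0.00850955 = 0.0922.

0.0922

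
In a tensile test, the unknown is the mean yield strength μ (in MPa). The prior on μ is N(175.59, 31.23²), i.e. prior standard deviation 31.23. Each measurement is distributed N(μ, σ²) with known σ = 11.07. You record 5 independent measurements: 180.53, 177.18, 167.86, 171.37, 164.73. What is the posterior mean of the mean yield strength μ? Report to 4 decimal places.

172.4138

For Normal data with known variance σ², a Normal(μ₀, σ₀²) prior on μ is conjugate. Posterior precision = 1/σ₀² + n/σ²; posterior mean is the precision-weighted average of μ₀ and x̄.
Σxᵢ = 180.53 + 177.18 + 167.86 + 171.37 + 164.73 = 861.67, so n·x̄ = 861.67.
σ₀² = 31.23² = 975.3129, σ² = 11.07² = 122.5449; σ² + n·σ₀² = 122.5449 + 5·975.3129 = 4999.1094.
Posterior mean = (μ₀/σ₀² + n·x̄/σ²)/(1/σ₀² + n/σ²) = (σ²·μ₀ + σ₀²·n·x̄)/(σ² + n·σ₀²) = (122.5449·175.59 + 975.3129·861.67)/4999.1094 = 861915.525534/4999.1094 = 172.4138.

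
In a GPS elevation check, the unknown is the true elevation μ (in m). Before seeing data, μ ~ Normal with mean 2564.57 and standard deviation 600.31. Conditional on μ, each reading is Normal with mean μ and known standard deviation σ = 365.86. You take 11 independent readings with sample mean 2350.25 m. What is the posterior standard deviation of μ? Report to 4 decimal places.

For Normal data with known variance σ², a Normal(μ₀, σ₀²) prior on μ is conjugate. Posterior precision = 1/σ₀² + n/σ²; posterior mean is the precision-weighted average of μ₀ and x̄.
σ₀² = 600.31² = 360372.0961, σ² = 365.86² = 133853.5396; σ² + n·σ₀² = 133853.5396 + 11·360372.0961 = 4097946.5967.
Posterior precision = 1/σ₀² + n/σ² = 1/360372.0961 + 11/133853.5396 = (σ² + n·σ₀²)/(σ₀²σ²) = 4097946.5967/(360372.0961·133853.5396); posterior variance σₙ² = σ₀²σ²/(σ² + n·σ₀²) = 360372.0961·133853.5396/4097946.5967 = 11771.036908.
Posterior SD = √σₙ² = √(360372.0961·133853.5396/4097946.5967) = 108.4944.

108.4944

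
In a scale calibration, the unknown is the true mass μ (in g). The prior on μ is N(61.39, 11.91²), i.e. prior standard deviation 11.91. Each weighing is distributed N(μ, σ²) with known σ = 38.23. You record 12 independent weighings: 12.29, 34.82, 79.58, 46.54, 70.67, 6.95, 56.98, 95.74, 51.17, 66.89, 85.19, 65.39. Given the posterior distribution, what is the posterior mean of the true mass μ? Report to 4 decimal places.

58.4994

For Normal data with known variance σ², a Normal(μ₀, σ₀²) prior on μ is conjugate. Posterior precision = 1/σ₀² + n/σ²; posterior mean is the precision-weighted average of μ₀ and x̄.
Σxᵢ = 12.29 + 34.82 + 79.58 + 46.54 + 70.67 + 6.95 + 56.98 + 95.74 + 51.17 + 66.89 + 85.19 + 65.39 = 672.21, so n·x̄ = 672.21.
σ₀² = 11.91² = 141.8481, σ² = 38.23² = 1461.5329; σ² + n·σ₀² = 1461.5329 + 12·141.8481 = 3163.7101.
Posterior mean = (μ₀/σ₀² + n·x̄/σ²)/(1/σ₀² + n/σ²) = (σ²·μ₀ + σ₀²·n·x̄)/(σ² + n·σ₀²) = (1461.5329·61.39 + 141.8481·672.21)/3163.7101 = 185075.216032/3163.7101 = 58.4994.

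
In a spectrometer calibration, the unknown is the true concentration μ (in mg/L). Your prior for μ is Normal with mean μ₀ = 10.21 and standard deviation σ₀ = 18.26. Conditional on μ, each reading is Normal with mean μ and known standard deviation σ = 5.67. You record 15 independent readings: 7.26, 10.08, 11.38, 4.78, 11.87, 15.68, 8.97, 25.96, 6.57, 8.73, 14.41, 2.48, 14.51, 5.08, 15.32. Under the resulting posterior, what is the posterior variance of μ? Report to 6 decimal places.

2.129571

For Normal data with known variance σ², a Normal(μ₀, σ₀²) prior on μ is conjugate. Posterior precision = 1/σ₀² + n/σ²; posterior mean is the precision-weighted average of μ₀ and x̄.
σ₀² = 18.26² = 333.4276, σ² = 5.67² = 32.1489; σ² + n·σ₀² = 32.1489 + 15·333.4276 = 5033.5629.
Posterior precision = 1/σ₀² + n/σ² = 1/333.4276 + 15/32.1489 = (σ² + n·σ₀²)/(σ₀²σ²) = 5033.5629/(333.4276·32.1489); posterior variance σₙ² = σ₀²σ²/(σ² + n·σ₀²) = 333.4276·32.1489/5033.5629 = 2.129571.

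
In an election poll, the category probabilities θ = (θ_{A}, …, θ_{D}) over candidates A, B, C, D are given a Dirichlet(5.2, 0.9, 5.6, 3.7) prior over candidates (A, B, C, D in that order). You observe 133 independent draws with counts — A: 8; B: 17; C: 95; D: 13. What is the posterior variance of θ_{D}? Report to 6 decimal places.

The Dirichlet prior is conjugate to the Multinomial likelihood: each posterior αⱼ = prior αⱼ + observed count nⱼ.
Posterior concentration: (13.2, 17.9, 100.6, 16.7), total = 148.4.
Var[θ_j] = α_j(Σα−α_j)/((Σα)²(Σα+1)) = 16.7·131.7/(148.4²·149.4) = 0.000668.

0.000668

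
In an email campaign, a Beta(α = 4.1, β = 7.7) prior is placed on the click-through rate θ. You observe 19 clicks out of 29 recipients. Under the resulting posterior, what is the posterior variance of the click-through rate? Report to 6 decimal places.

0.005876

The Beta prior is conjugate to a Binomial/Bernoulli likelihood; the update adds successes to α and failures to β.
Posterior: Beta(α+k, β+n−k) = Beta(4.1+19, 7.7+10) = Beta(23.1, 17.7).
Var = αβ/((α+β)²(α+β+1)) = 23.1·17.7/(40.8²·41.8) = 0.005876.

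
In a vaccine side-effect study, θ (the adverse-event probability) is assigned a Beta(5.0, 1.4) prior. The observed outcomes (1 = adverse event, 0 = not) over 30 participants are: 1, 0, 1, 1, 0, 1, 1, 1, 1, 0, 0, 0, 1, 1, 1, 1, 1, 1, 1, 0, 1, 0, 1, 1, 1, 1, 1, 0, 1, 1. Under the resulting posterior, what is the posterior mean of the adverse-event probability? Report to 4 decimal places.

0.7418

The Beta prior is conjugate to a Binomial/Bernoulli likelihood; the update adds successes to α and failures to β.
Posterior: Beta(α+k, β+n−k) = Beta(5.0+22, 1.4+8) = Beta(27.0, 9.4).
Posterior mean = α/(α+β) = 27.0/36.4 = 0.7418.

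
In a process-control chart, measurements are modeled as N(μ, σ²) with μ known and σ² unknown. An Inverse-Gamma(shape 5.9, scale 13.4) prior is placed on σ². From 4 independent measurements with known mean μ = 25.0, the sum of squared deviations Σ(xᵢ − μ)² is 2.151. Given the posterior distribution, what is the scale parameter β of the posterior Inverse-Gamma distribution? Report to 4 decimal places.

14.4755

With known mean μ and an Inverse-Gamma(α, β) prior on σ², the Normal likelihood is conjugate: posterior is Inv-Gamma(α + n/2, β + Σ(xᵢ−μ)²/2).
Posterior: Inv-Gamma(5.9 + 4/2, 13.4 + 2.151/2) = Inv-Gamma(7.90, 14.4755).
Posterior β = 14.4755.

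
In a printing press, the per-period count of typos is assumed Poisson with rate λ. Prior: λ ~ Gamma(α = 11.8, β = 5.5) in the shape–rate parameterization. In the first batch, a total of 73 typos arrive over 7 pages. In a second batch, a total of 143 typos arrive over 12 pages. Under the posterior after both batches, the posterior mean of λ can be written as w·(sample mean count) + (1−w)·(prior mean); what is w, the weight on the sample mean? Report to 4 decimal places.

0.7755

With a Gamma(shape α, rate β) prior, the Poisson likelihood is conjugate: the posterior is Gamma(α + ΣXᵢ, β + n).
Total number of pages: n = 7 + 12 = 19.
Posterior mean = (α₀+S)/(β₀+n) = [n/(β₀+n)]·(S/n) + [β₀/(β₀+n)]·(α₀/β₀), so only n and β₀ enter the weight.
Weight on data w = n/(β₀+n) = 19/(5.5+19) = 19/24.5 = 0.7755.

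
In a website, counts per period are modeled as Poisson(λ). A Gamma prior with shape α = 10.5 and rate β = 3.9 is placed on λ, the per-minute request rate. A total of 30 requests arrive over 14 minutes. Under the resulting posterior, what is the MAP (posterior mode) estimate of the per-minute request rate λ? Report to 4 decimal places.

2.2067

With a Gamma(shape α, rate β) prior, the Poisson likelihood is conjugate: the posterior is Gamma(α + ΣXᵢ, β + n).
Posterior: Gamma(α+S, β+n) = Gamma(10.5+30, 3.9+14) = Gamma(40.5, 17.9).
Mode of Gamma(α,β) for α≥1 is (α−1)/β = 39.5/17.9 = 2.2067.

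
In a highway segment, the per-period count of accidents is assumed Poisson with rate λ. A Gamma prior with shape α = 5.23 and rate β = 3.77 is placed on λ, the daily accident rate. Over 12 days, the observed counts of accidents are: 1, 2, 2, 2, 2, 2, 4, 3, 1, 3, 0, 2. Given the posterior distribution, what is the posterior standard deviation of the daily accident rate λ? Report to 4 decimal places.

0.3428

With a Gamma(shape α, rate β) prior, the Poisson likelihood is conjugate: the posterior is Gamma(α + ΣXᵢ, β + n).
Sum of counts S = 24 over n = 12 days.
Posterior: Gamma(α+S, β+n) = Gamma(5.23+24, 3.77+12) = Gamma(29.23, 15.77).
SD = √α/β = √29.23/15.77 = 0.3428.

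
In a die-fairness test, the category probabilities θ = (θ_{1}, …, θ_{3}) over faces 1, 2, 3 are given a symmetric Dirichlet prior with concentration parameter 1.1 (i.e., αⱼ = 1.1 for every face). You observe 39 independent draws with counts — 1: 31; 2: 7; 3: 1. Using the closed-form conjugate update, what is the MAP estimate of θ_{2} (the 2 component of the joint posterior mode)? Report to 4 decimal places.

The Dirichlet prior is conjugate to the Multinomial likelihood: each posterior αⱼ = prior αⱼ + observed count nⱼ.
Posterior concentration: (32.1, 8.1, 2.1), total = 42.3.
Joint mode component: (α_{2}−1)/(Σα−K) = 7.1/39.3 = 0.1807.

0.1807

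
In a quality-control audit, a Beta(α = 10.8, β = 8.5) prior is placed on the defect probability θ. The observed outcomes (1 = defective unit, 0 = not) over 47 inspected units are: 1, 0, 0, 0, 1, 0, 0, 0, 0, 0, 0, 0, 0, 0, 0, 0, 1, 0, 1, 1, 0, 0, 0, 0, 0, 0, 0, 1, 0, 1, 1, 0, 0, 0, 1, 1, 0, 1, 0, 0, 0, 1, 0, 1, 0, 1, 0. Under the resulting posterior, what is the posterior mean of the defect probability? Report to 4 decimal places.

0.3741

The Beta prior is conjugate to a Binomial/Bernoulli likelihood; the update adds successes to α and failures to β.
Posterior: Beta(α+k, β+n−k) = Beta(10.8+14, 8.5+33) = Beta(24.8, 41.5).
Posterior mean = α/(α+β) = 24.8/66.3 = 0.3741.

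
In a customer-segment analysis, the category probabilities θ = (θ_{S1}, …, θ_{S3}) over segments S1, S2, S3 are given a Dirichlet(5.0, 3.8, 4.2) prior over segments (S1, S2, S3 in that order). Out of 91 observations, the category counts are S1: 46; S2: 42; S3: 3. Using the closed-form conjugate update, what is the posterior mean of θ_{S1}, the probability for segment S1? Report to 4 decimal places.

0.4904

The Dirichlet prior is conjugate to the Multinomial likelihood: each posterior αⱼ = prior αⱼ + observed count nⱼ.
Posterior concentration: (51.0, 45.8, 7.2), total = 104.0.
E[θ_{S1}|data] = α_{S1}/Σα = 51.0/104.0 = 0.4904.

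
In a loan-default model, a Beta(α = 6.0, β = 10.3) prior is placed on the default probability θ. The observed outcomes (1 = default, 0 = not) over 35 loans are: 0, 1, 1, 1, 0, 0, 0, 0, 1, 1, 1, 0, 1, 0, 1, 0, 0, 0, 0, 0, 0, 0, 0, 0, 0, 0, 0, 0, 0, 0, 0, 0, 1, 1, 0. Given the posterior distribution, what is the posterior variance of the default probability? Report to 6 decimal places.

0.004104

The Beta prior is conjugate to a Binomial/Bernoulli likelihood; the update adds successes to α and failures to β.
Posterior: Beta(α+k, β+n−k) = Beta(6.0+10, 10.3+25) = Beta(16.0, 35.3).
Var = αβ/((α+β)²(α+β+1)) = 16.0·35.3/(51.3²·52.3) = 0.004104.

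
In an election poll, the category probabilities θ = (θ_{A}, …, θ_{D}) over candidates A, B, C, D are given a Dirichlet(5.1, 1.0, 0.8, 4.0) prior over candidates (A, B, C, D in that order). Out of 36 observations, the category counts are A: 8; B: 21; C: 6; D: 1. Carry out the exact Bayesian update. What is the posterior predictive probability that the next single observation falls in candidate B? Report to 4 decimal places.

0.4691

The Dirichlet prior is conjugate to the Multinomial likelihood: each posterior αⱼ = prior αⱼ + observed count nⱼ.
Posterior concentration: (13.1, 22.0, 6.8, 5.0), total = 46.9.
P(next = B | data) = α_{B}/Σα = 0.4691.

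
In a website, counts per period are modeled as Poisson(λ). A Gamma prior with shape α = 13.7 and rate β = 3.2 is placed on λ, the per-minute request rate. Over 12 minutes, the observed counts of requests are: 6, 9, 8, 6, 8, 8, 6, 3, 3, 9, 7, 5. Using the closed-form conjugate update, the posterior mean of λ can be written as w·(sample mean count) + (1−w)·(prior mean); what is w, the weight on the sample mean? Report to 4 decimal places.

0.7895

With a Gamma(shape α, rate β) prior, the Poisson likelihood is conjugate: the posterior is Gamma(α + ΣXᵢ, β + n).
Posterior mean = (α₀+S)/(β₀+n) = [n/(β₀+n)]·(S/n) + [β₀/(β₀+n)]·(α₀/β₀), so only n and β₀ enter the weight.
Weight on data w = n/(β₀+n) = 12/(3.2+12) = 12/15.2 = 0.7895.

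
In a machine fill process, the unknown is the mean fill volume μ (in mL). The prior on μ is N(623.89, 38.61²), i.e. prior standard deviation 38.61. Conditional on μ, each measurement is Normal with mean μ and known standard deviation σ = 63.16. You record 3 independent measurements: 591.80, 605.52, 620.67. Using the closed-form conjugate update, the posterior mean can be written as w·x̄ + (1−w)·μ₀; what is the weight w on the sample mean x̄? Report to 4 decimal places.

0.5285

For Normal data with known variance σ², a Normal(μ₀, σ₀²) prior on μ is conjugate. Posterior precision = 1/σ₀² + n/σ²; posterior mean is the precision-weighted average of μ₀ and x̄.
σ₀² = 38.61² = 1490.7321, σ² = 63.16² = 3989.1856. Prior precision 1/σ₀² = 1/1490.7321; data precision n/σ² = 3/3989.1856.
w = (n/σ²)/(1/σ₀² + n/σ²) = n·σ₀²/(σ² + n·σ₀²) = 3·1490.7321/(3989.1856 + 3·1490.7321) = 4472.1963/8461.3819 = 0.5285.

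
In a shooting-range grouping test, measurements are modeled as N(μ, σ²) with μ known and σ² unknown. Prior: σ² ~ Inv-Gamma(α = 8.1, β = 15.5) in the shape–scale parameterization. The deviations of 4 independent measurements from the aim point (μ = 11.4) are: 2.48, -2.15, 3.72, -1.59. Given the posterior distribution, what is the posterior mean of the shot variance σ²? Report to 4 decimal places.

With known mean μ and an Inverse-Gamma(α, β) prior on σ², the Normal likelihood is conjugate: posterior is Inv-Gamma(α + n/2, β + Σ(xᵢ−μ)²/2).
Σ(xᵢ−μ)² = (2.48)² + (-2.15)² + (3.72)² + (-1.59)² = 27.1394.
Posterior: Inv-Gamma(8.1 + 4/2, 15.5 + 27.1394/2) = Inv-Gamma(10.10, 29.06970).
E[σ²|data] = β/(α−1) = 29.06970/9.10 = 3.1945.

3.1945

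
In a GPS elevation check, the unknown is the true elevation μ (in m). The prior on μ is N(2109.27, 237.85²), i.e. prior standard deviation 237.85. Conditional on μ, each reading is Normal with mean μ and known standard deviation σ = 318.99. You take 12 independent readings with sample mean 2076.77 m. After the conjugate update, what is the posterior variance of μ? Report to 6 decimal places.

For Normal data with known variance σ², a Normal(μ₀, σ₀²) prior on μ is conjugate. Posterior precision = 1/σ₀² + n/σ²; posterior mean is the precision-weighted average of μ₀ and x̄.
σ₀² = 237.85² = 56572.6225, σ² = 318.99² = 101754.6201; σ² + n·σ₀² = 101754.6201 + 12·56572.6225 = 780626.0901.
Posterior precision = 1/σ₀² + n/σ² = 1/56572.6225 + 12/101754.6201 = (σ² + n·σ₀²)/(σ₀²σ²) = 780626.0901/(56572.6225·101754.6201); posterior variance σₙ² = σ₀²σ²/(σ² + n·σ₀²) = 56572.6225·101754.6201/780626.0901 = 7374.242014.

7374.242014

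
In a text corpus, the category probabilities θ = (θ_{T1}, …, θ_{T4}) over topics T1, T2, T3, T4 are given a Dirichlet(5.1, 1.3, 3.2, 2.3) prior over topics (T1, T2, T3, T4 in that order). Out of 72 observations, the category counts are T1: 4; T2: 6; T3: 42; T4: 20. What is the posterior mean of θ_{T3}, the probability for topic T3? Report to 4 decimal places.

The Dirichlet prior is conjugate to the Multinomial likelihood: each posterior αⱼ = prior αⱼ + observed count nⱼ.
Posterior concentration: (9.1, 7.3, 45.2, 22.3), total = 83.9.
E[θ_{T3}|data] = α_{T3}/Σα = 45.2/83.9 = 0.5387.

0.5387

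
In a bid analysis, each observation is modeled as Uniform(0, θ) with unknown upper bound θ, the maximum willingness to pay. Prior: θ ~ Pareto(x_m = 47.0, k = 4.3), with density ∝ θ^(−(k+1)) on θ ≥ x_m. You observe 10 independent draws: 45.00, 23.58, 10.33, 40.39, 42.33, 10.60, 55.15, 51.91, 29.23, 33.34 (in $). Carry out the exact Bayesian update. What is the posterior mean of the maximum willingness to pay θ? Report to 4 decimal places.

59.2966

A Pareto(scale x_m, shape k) prior on the upper bound θ of Uniform(0, θ) is conjugate: posterior is Pareto(max(x_m, max xᵢ), k + n).
Sample maximum = 55.15; prior scale x_m = 47.0 → posterior scale = max = 55.15.
Posterior shape = 4.3 + 10 = 14.3.
E[θ|data] = k·x_m/(k−1) = 14.3·55.15/13.3 = 59.2966.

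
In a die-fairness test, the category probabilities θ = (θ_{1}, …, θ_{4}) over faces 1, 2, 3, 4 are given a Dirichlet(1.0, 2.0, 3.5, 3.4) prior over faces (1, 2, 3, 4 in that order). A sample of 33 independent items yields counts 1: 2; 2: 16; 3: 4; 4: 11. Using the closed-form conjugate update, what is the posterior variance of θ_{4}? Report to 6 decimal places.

The Dirichlet prior is conjugate to the Multinomial likelihood: each posterior αⱼ = prior αⱼ + observed count nⱼ.
Posterior concentration: (3.0, 18.0, 7.5, 14.4), total = 42.9.
Var[θ_j] = α_j(Σα−α_j)/((Σα)²(Σα+1)) = 14.4·28.5/(42.9²·43.9) = 0.005080.

0.005080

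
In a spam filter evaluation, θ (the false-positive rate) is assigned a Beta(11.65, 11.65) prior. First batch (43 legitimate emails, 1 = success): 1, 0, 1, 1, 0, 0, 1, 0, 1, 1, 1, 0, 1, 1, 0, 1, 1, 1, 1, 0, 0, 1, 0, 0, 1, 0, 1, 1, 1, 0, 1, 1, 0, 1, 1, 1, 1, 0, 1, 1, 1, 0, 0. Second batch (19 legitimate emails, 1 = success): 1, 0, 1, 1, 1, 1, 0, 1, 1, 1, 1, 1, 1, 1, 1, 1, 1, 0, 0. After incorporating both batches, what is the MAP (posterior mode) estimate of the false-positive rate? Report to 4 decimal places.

0.6321

The Beta prior is conjugate to a Binomial/Bernoulli likelihood; the update adds successes to α and failures to β.
After batch 1: Beta(11.65+27, 11.65+16) = Beta(38.65, 27.65).
After batch 2: Beta(38.65+15, 27.65+4) = Beta(53.65, 31.65).
Mode of Beta(a,b) for a,b>1 is (a−1)/(a+b−2) = 52.65/83.30 = 0.6321.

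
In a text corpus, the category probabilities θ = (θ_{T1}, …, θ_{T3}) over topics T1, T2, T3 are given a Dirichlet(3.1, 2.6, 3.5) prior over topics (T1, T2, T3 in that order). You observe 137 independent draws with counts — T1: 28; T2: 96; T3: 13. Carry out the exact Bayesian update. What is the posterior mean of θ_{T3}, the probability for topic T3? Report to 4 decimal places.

0.1129

The Dirichlet prior is conjugate to the Multinomial likelihood: each posterior αⱼ = prior αⱼ + observed count nⱼ.
Posterior concentration: (31.1, 98.6, 16.5), total = 146.2.
E[θ_{T3}|data] = α_{T3}/Σα = 16.5/146.2 = 0.1129.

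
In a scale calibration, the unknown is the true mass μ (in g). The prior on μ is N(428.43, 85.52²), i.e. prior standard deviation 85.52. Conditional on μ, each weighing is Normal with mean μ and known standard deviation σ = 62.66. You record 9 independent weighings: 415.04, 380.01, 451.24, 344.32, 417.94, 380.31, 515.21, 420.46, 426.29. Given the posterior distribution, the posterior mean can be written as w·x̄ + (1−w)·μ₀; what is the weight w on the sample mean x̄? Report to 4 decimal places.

For Normal data with known variance σ², a Normal(μ₀, σ₀²) prior on μ is conjugate. Posterior precision = 1/σ₀² + n/σ²; posterior mean is the precision-weighted average of μ₀ and x̄.
σ₀² = 85.52² = 7313.6704, σ² = 62.66² = 3926.2756. Prior precision 1/σ₀² = 1/7313.6704; data precision n/σ² = 9/3926.2756.
w = (n/σ²)/(1/σ₀² + n/σ²) = n·σ₀²/(σ² + n·σ₀²) = 9·7313.6704/(3926.2756 + 9·7313.6704) = 65823.0336/69749.3092 = 0.9437.

0.9437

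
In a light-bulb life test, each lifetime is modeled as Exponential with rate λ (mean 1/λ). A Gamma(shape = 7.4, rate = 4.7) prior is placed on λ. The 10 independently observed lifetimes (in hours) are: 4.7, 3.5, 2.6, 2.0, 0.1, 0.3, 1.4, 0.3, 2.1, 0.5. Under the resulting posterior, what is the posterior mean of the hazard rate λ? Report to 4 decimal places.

0.7838

With a Gamma(shape α, rate β) prior on the exponential rate λ, the posterior after n observations with total T = Σxᵢ is Gamma(α+n, β+T).
Sum of observations T = 17.5 hours; n = 10.
Posterior: Gamma(7.4+10, 4.7+17.5) = Gamma(17.4, 22.2).
Posterior mean of λ = α/β = 17.4/22.2 = 0.7838.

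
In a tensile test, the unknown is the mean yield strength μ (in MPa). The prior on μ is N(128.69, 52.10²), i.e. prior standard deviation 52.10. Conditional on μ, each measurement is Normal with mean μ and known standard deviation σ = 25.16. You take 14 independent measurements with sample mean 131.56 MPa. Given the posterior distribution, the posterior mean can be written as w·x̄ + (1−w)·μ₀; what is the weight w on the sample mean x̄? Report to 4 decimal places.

For Normal data with known variance σ², a Normal(μ₀, σ₀²) prior on μ is conjugate. Posterior precision = 1/σ₀² + n/σ²; posterior mean is the precision-weighted average of μ₀ and x̄.
σ₀² = 52.10² = 2714.41, σ² = 25.16² = 633.0256. Prior precision 1/σ₀² = 1/2714.41; data precision n/σ² = 14/633.0256.
w = (n/σ²)/(1/σ₀² + n/σ²) = n·σ₀²/(σ² + n·σ₀²) = 14·2714.41/(633.0256 + 14·2714.41) = 38001.74/38634.7656 = 0.9836.

0.9836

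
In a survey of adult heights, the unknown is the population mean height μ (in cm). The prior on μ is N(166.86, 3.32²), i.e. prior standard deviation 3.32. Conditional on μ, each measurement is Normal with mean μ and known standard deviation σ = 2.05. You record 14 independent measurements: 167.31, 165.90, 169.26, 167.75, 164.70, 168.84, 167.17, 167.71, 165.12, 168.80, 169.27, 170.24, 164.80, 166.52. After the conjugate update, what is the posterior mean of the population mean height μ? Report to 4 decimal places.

167.3711

For Normal data with known variance σ², a Normal(μ₀, σ₀²) prior on μ is conjugate. Posterior precision = 1/σ₀² + n/σ²; posterior mean is the precision-weighted average of μ₀ and x̄.
Σxᵢ = 167.31 + 165.90 + 169.26 + 167.75 + 164.70 + 168.84 + 167.17 + 167.71 + 165.12 + 168.80 + 169.27 + 170.24 + 164.80 + 166.52 = 2343.39, so n·x̄ = 2343.39.
σ₀² = 3.32² = 11.0224, σ² = 2.05² = 4.2025; σ² + n·σ₀² = 4.2025 + 14·11.0224 = 158.5161.
Posterior mean = (μ₀/σ₀² + n·x̄/σ²)/(1/σ₀² + n/σ²) = (σ²·μ₀ + σ₀²·n·x̄)/(σ² + n·σ₀²) = (4.2025·166.86 + 11.0224·2343.39)/158.5161 = 26531.011086/158.5161 = 167.3711.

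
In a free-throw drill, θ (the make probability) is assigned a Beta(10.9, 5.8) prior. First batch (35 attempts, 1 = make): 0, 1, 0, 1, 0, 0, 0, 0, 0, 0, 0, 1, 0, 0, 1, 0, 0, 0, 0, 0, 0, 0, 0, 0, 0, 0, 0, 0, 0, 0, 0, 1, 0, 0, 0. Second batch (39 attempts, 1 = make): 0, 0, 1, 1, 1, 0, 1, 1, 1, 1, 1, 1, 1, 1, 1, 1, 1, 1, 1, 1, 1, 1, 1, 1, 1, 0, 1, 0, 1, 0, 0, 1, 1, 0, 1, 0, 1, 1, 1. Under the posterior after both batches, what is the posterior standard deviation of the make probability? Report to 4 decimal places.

The Beta prior is conjugate to a Binomial/Bernoulli likelihood; the update adds successes to α and failures to β.
After batch 1: Beta(10.9+5, 5.8+30) = Beta(15.9, 35.8).
After batch 2: Beta(15.9+30, 35.8+9) = Beta(45.9, 44.8).
Var = αβ/((α+β)²(α+β+1)) = 45.9·44.8/(90.7²·91.7) = 0.00272588; SD = √0.00272588 = 0.0522.

0.0522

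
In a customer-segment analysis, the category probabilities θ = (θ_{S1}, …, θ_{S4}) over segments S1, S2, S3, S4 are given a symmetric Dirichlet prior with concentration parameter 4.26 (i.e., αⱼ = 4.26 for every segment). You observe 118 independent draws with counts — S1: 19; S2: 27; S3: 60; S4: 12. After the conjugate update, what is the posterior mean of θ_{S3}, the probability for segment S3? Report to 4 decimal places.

0.4759

The Dirichlet prior is conjugate to the Multinomial likelihood: each posterior αⱼ = prior αⱼ + observed count nⱼ.
Posterior concentration: (23.26, 31.26, 64.26, 16.26), total = 135.04.
E[θ_{S3}|data] = α_{S3}/Σα = 64.26/135.04 = 0.4759.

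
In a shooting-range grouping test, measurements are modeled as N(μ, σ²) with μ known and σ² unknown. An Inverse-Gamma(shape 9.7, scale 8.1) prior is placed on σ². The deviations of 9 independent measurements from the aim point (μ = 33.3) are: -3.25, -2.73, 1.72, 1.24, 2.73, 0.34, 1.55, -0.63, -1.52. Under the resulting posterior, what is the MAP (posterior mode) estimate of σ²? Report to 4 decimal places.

1.6905

With known mean μ and an Inverse-Gamma(α, β) prior on σ², the Normal likelihood is conjugate: posterior is Inv-Gamma(α + n/2, β + Σ(xᵢ−μ)²/2).
Σ(xᵢ−μ)² = (-3.25)² + (-2.73)² + (1.72)² + (1.24)² + (2.73)² + (0.34)² + (1.55)² + (-0.63)² + (-1.52)² = 35.1897.
Posterior: Inv-Gamma(9.7 + 9/2, 8.1 + 35.1897/2) = Inv-Gamma(14.20, 25.69485).
Mode = β/(α+1) = 25.69485/15.20 = 1.6905.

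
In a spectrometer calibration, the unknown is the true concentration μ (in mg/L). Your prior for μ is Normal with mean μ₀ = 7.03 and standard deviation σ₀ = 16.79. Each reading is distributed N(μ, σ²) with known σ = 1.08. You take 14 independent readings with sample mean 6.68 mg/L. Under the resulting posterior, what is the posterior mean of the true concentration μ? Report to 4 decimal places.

6.6801

For Normal data with known variance σ², a Normal(μ₀, σ₀²) prior on μ is conjugate. Posterior precision = 1/σ₀² + n/σ²; posterior mean is the precision-weighted average of μ₀ and x̄.
n·x̄ = 14·6.68 = 93.52.
σ₀² = 16.79² = 281.9041, σ² = 1.08² = 1.1664; σ² + n·σ₀² = 1.1664 + 14·281.9041 = 3947.8238.
Posterior mean = (μ₀/σ₀² + n·x̄/σ²)/(1/σ₀² + n/σ²) = (σ²·μ₀ + σ₀²·n·x̄)/(σ² + n·σ₀²) = (1.1664·7.03 + 281.9041·93.52)/3947.8238 = 26371.871224/3947.8238 = 6.6801.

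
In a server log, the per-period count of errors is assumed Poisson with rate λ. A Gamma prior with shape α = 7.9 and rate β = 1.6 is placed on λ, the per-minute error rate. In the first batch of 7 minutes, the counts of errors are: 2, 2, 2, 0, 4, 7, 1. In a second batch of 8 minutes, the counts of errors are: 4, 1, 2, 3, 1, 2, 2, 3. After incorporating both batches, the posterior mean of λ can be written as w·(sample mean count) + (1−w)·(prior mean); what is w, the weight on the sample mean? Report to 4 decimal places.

0.9036

With a Gamma(shape α, rate β) prior, the Poisson likelihood is conjugate: the posterior is Gamma(α + ΣXᵢ, β + n).
Total number of minutes: n = 7 + 8 = 15.
Posterior mean = (α₀+S)/(β₀+n) = [n/(β₀+n)]·(S/n) + [β₀/(β₀+n)]·(α₀/β₀), so only n and β₀ enter the weight.
Weight on data w = n/(β₀+n) = 15/(1.6+15) = 15/16.6 = 0.9036.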